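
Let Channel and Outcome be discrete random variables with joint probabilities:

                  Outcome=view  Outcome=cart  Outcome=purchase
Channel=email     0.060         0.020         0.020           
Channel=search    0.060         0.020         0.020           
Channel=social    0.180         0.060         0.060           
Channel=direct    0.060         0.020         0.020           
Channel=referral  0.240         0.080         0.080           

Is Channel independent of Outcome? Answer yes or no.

yes

Every cell satisfies P(Channel,Outcome) = P(Channel)·P(Outcome). For instance P(Channel=direct) = 0.100, P(Outcome=cart) = 0.200, and 0.100×0.200 = 0.020 matches the joint entry. So Channel and Outcome are independent.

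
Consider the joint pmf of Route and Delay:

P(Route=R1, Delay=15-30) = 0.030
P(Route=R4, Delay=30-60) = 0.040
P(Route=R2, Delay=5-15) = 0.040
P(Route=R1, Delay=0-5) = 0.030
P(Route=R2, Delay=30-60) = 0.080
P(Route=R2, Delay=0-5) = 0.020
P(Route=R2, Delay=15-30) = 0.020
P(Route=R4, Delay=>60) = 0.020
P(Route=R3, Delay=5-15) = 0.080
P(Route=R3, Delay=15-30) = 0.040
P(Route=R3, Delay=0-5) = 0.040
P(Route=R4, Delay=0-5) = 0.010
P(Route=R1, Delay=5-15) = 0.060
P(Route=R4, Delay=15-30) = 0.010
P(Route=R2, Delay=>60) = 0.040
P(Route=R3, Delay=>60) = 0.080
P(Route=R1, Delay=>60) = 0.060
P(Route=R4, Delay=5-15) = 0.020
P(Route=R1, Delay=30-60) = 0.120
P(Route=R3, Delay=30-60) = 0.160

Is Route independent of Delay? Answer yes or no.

Every cell satisfies P(Route,Delay) = P(Route)·P(Delay). For instance P(Route=R4) = 0.100, P(Delay=15-30) = 0.100, and 0.100×0.100 = 0.010 matches the joint entry. So Route and Delay are independent.

yes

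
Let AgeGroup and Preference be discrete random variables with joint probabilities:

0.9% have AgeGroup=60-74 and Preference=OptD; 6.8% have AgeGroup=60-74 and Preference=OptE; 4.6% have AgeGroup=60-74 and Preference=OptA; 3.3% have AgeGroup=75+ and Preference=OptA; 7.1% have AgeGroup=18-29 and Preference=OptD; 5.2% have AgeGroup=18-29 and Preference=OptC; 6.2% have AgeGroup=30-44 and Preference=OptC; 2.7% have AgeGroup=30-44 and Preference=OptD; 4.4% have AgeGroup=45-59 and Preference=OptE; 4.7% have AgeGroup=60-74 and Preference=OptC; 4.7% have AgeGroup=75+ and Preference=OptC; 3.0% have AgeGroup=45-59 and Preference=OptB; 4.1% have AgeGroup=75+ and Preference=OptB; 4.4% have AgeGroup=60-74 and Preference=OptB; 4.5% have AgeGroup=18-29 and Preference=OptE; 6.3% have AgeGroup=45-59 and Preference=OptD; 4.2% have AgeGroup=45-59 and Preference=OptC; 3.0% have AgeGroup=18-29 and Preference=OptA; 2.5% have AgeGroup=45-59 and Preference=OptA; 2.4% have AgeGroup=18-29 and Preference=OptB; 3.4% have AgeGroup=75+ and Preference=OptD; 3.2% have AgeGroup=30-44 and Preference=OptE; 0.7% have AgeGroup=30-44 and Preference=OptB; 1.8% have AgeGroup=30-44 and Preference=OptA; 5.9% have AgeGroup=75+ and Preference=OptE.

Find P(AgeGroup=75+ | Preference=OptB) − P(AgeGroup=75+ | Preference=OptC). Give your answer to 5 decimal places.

P(Preference=OptB) = 0.024 + 0.007 + 0.030 + 0.044 + 0.041 = 0.146; P(AgeGroup=75+ | Preference=OptB) = 0.041/0.146 = 0.280822.
P(Preference=OptC) = 0.052 + 0.062 + 0.042 + 0.047 + 0.047 = 0.250; P(AgeGroup=75+ | Preference=OptC) = 0.047/0.250 = 0.188000.
Difference = 0.09282.

0.09282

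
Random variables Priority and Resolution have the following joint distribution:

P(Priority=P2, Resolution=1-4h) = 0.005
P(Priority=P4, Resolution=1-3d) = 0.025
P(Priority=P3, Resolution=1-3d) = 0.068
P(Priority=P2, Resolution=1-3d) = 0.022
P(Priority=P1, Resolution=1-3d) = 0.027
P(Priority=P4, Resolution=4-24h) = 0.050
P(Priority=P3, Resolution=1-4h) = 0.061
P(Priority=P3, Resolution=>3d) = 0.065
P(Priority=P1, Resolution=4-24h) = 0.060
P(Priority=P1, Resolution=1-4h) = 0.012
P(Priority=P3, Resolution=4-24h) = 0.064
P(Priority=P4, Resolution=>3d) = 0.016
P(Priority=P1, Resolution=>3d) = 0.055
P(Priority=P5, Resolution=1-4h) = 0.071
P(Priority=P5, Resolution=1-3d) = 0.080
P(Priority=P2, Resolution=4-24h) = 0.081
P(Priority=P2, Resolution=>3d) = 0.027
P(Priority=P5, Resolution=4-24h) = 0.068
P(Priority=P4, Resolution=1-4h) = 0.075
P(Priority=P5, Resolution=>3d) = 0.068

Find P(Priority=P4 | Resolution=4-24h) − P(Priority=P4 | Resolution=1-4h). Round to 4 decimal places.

P(Resolution=4-24h) = 0.060 + 0.081 + 0.064 + 0.050 + 0.068 = 0.323; P(Priority=P4 | Resolution=4-24h) = 0.050/0.323 = 0.15480.
P(Resolution=1-4h) = 0.012 + 0.005 + 0.061 + 0.075 + 0.071 = 0.224; P(Priority=P4 | Resolution=1-4h) = 0.075/0.224 = 0.33482.
Difference = -0.1800.

-0.1800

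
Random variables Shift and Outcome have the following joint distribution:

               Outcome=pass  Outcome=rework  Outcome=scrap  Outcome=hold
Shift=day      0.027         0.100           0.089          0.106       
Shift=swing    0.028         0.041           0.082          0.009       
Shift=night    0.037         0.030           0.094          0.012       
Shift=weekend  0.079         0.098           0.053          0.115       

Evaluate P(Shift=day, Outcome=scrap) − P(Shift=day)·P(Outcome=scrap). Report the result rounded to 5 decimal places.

P(Shift=day) = 0.027 + 0.100 + 0.089 + 0.106 = 0.322.
P(Outcome=scrap) = 0.089 + 0.082 + 0.094 + 0.053 = 0.318.
P(Shift=day, Outcome=scrap) − P(Shift=day)P(Outcome=scrap) = 0.089 − 0.322×0.318 = -0.01340.

-0.01340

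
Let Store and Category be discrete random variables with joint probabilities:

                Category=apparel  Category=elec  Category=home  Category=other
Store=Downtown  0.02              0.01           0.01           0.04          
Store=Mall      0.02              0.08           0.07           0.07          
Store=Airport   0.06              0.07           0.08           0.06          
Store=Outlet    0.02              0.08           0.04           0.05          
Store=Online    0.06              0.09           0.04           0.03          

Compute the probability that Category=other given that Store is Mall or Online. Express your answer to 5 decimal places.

0.21739

P(Store=Mall) = 0.02 + 0.08 + 0.07 + 0.07 = 0.24.
P(Store=Online) = 0.06 + 0.09 + 0.04 + 0.03 = 0.22.
P(Store ∈ {Mall, Online}) = 0.24 + 0.22 = 0.46; P(Category=other, Store ∈ {Mall, Online}) = 0.07 + 0.03 = 0.10.
P(Category=other | Store ∈ {Mall, Online}) = 0.10/0.46 = 0.21739.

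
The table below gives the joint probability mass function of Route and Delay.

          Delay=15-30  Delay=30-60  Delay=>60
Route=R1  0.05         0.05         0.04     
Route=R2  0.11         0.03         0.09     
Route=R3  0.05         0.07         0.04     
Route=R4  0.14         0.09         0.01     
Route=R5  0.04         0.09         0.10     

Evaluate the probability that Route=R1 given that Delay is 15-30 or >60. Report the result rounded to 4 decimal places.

P(Delay=15-30) = 0.05 + 0.11 + 0.05 + 0.14 + 0.04 = 0.39.
P(Delay=>60) = 0.04 + 0.09 + 0.04 + 0.01 + 0.10 = 0.28.
P(Delay ∈ {15-30, >60}) = 0.39 + 0.28 = 0.67; P(Route=R1, Delay ∈ {15-30, >60}) = 0.05 + 0.04 = 0.09.
P(Route=R1 | Delay ∈ {15-30, >60}) = 0.09/0.67 = 0.1343.

0.1343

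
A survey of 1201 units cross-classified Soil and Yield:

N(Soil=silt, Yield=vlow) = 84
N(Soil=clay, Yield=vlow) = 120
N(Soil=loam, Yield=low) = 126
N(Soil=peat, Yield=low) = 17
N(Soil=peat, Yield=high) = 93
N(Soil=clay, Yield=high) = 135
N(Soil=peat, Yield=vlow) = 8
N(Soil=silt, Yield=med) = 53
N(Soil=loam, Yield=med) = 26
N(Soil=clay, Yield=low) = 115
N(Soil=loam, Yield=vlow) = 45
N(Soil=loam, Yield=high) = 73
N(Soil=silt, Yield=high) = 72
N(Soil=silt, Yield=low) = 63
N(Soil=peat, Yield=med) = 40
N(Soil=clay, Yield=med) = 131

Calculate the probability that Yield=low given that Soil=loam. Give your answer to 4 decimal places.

0.4667

Total with Soil=loam: 45 + 126 + 26 + 73 = 270.
P(Yield=low | Soil=loam) = 126/270 = 0.4667.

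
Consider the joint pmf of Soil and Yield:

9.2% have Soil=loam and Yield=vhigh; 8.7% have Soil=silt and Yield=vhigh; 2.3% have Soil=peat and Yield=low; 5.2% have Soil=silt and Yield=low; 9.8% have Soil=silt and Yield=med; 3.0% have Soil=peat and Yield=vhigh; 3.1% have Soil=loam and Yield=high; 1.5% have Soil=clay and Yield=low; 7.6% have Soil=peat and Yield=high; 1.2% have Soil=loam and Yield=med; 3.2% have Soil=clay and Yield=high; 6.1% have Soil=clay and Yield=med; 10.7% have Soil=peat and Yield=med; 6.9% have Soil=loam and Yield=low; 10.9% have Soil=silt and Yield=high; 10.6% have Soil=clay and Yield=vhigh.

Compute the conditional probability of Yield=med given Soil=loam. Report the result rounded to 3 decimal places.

0.059

P(Soil=loam) = 0.069 + 0.012 + 0.031 + 0.092 = 0.204.
P(Yield=med | Soil=loam) = 0.012/0.204 = 0.059.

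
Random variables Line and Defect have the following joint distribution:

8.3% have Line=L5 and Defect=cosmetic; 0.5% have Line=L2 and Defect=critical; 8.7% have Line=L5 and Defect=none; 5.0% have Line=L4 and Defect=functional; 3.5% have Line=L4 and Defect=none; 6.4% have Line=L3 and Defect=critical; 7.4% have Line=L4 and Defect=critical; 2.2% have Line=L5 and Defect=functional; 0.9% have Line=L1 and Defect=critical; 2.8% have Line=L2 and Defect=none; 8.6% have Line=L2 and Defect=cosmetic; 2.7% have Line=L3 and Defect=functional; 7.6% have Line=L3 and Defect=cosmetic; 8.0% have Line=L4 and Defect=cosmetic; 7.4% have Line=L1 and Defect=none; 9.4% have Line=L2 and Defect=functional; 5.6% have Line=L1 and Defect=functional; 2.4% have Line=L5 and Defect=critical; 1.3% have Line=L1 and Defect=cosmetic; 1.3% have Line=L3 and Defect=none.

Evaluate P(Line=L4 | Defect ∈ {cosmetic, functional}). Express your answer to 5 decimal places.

P(Defect=cosmetic) = 0.013 + 0.086 + 0.076 + 0.080 + 0.083 = 0.338.
P(Defect=functional) = 0.056 + 0.094 + 0.027 + 0.050 + 0.022 = 0.249.
P(Defect ∈ {cosmetic, functional}) = 0.338 + 0.249 = 0.587; P(Line=L4, Defect ∈ {cosmetic, functional}) = 0.080 + 0.050 = 0.130.
P(Line=L4 | Defect ∈ {cosmetic, functional}) = 0.130/0.587 = 0.22147.

0.22147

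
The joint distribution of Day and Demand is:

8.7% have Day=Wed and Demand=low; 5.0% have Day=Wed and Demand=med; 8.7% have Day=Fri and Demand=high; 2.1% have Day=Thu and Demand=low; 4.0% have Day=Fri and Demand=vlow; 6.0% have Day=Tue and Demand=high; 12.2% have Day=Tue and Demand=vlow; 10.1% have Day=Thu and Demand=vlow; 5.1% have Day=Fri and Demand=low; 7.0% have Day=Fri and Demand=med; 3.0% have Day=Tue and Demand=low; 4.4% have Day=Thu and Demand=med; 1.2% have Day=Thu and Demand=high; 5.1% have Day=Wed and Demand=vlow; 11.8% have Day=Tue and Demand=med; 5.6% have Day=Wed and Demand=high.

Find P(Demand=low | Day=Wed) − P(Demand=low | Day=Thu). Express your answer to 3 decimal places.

0.239

P(Day=Wed) = 0.051 + 0.087 + 0.050 + 0.056 = 0.244; P(Demand=low | Day=Wed) = 0.087/0.244 = 0.3566.
P(Day=Thu) = 0.101 + 0.021 + 0.044 + 0.012 = 0.178; P(Demand=low | Day=Thu) = 0.021/0.178 = 0.1180.
Difference = 0.239.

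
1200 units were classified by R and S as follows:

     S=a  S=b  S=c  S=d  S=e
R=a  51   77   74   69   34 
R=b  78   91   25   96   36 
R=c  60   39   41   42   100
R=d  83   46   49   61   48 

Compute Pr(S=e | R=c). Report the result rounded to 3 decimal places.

Total with R=c: 60 + 39 + 41 + 42 + 100 = 282.
P(S=e | R=c) = 100/282 = 0.355.

0.355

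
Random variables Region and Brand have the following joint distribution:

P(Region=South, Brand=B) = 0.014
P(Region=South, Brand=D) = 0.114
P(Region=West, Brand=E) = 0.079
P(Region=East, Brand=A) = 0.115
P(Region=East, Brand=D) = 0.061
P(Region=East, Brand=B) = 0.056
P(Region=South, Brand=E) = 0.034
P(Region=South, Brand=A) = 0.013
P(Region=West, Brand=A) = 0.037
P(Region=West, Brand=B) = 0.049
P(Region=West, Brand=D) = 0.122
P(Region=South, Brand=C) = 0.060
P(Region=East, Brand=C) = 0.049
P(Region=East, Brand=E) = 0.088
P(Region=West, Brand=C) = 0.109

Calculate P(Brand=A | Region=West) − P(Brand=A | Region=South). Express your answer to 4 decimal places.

P(Region=West) = 0.037 + 0.049 + 0.109 + 0.122 + 0.079 = 0.396; P(Brand=A | Region=West) = 0.037/0.396 = 0.09343.
P(Region=South) = 0.013 + 0.014 + 0.060 + 0.114 + 0.034 = 0.235; P(Brand=A | Region=South) = 0.013/0.235 = 0.05532.
Difference = 0.0381.

0.0381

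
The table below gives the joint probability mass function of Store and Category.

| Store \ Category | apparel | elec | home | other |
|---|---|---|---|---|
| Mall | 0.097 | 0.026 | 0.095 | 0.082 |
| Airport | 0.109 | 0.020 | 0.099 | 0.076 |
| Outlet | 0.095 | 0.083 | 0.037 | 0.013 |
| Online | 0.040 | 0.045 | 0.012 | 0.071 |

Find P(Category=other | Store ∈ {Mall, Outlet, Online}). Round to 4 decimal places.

P(Store=Mall) = 0.097 + 0.026 + 0.095 + 0.082 = 0.300.
P(Store=Outlet) = 0.095 + 0.083 + 0.037 + 0.013 = 0.228.
P(Store=Online) = 0.040 + 0.045 + 0.012 + 0.071 = 0.168.
P(Store ∈ {Mall, Outlet, Online}) = 0.300 + 0.228 + 0.168 = 0.696; P(Category=other, Store ∈ {Mall, Outlet, Online}) = 0.082 + 0.013 + 0.071 = 0.166.
P(Category=other | Store ∈ {Mall, Outlet, Online}) = 0.166/0.696 = 0.2385.

0.2385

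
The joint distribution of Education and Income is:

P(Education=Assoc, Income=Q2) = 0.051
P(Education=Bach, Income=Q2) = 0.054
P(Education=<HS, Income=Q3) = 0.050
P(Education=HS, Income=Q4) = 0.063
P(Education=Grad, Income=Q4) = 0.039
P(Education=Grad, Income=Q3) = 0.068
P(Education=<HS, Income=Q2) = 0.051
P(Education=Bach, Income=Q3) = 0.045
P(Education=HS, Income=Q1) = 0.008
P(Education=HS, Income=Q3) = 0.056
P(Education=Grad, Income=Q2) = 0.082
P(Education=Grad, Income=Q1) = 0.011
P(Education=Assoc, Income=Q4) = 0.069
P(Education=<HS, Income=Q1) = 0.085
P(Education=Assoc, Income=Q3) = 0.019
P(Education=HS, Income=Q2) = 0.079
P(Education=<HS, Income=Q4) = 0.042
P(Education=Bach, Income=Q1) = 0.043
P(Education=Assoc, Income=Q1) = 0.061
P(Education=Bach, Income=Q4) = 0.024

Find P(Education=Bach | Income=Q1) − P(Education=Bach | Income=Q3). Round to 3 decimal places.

0.018

P(Income=Q1) = 0.085 + 0.008 + 0.061 + 0.043 + 0.011 = 0.208; P(Education=Bach | Income=Q1) = 0.043/0.208 = 0.2067.
P(Income=Q3) = 0.050 + 0.056 + 0.019 + 0.045 + 0.068 = 0.238; P(Education=Bach | Income=Q3) = 0.045/0.238 = 0.1891.
Difference = 0.018.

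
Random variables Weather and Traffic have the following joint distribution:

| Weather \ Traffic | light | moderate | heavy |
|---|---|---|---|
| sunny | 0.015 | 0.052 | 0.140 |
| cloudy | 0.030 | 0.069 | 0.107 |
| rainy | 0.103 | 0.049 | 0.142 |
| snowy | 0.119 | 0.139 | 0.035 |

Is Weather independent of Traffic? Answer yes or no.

P(Weather=snowy) = 0.293 and P(Traffic=heavy) = 0.424, so their product is 0.12423, but P(Weather=snowy, Traffic=heavy) = 0.035. Since these differ, Weather and Traffic are not independent.

no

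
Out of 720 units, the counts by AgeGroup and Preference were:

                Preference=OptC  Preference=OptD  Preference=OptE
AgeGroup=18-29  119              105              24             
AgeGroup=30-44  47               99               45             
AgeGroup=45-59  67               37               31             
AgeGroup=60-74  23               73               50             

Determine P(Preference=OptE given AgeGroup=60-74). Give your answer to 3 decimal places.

0.342

Total with AgeGroup=60-74: 23 + 73 + 50 = 146.
P(Preference=OptE | AgeGroup=60-74) = 50/146 = 0.342.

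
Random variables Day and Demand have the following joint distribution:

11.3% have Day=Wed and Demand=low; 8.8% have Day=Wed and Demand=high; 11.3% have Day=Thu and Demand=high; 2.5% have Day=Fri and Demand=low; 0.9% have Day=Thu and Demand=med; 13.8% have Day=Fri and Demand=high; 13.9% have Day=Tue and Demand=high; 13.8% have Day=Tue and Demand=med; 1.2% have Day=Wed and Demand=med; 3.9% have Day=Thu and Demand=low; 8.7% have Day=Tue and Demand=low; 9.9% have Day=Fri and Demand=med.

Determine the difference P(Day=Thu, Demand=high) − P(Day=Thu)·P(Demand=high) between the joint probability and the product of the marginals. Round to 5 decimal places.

0.03604

P(Day=Thu) = 0.039 + 0.009 + 0.113 = 0.161.
P(Demand=high) = 0.139 + 0.088 + 0.113 + 0.138 = 0.478.
P(Day=Thu, Demand=high) − P(Day=Thu)P(Demand=high) = 0.113 − 0.161×0.478 = 0.03604.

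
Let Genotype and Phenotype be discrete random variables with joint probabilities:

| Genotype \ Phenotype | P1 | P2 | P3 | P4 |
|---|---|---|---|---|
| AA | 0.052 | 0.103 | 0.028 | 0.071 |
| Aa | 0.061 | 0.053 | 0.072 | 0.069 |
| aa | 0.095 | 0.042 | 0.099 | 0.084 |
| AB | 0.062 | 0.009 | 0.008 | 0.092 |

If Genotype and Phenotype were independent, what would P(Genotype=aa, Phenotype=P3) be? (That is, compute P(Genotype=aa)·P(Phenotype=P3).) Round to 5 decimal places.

0.06624

P(Genotype=aa) = 0.095 + 0.042 + 0.099 + 0.084 = 0.320.
P(Phenotype=P3) = 0.028 + 0.072 + 0.099 + 0.008 = 0.207.
Product: 0.320 × 0.207 = 0.06624.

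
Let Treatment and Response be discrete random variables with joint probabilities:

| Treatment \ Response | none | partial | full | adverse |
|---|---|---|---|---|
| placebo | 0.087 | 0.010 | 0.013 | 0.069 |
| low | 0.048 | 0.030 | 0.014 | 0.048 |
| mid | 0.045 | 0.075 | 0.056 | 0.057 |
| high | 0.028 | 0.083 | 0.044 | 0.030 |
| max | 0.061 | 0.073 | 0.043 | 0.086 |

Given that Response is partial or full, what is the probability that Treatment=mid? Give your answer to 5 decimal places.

0.29705

P(Response=partial) = 0.010 + 0.030 + 0.075 + 0.083 + 0.073 = 0.271.
P(Response=full) = 0.013 + 0.014 + 0.056 + 0.044 + 0.043 = 0.170.
P(Response ∈ {partial, full}) = 0.271 + 0.170 = 0.441; P(Treatment=mid, Response ∈ {partial, full}) = 0.075 + 0.056 = 0.131.
P(Treatment=mid | Response ∈ {partial, full}) = 0.131/0.441 = 0.29705.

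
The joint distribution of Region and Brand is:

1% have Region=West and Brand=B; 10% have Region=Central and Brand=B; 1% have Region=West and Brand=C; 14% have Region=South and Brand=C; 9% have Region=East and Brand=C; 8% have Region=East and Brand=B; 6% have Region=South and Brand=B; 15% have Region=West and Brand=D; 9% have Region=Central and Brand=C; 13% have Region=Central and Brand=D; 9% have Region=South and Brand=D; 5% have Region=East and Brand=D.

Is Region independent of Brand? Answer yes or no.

P(Region=West) = 0.17 and P(Brand=D) = 0.42, so their product is 0.0714, but P(Region=West, Brand=D) = 0.15. Since these differ, Region and Brand are not independent.

no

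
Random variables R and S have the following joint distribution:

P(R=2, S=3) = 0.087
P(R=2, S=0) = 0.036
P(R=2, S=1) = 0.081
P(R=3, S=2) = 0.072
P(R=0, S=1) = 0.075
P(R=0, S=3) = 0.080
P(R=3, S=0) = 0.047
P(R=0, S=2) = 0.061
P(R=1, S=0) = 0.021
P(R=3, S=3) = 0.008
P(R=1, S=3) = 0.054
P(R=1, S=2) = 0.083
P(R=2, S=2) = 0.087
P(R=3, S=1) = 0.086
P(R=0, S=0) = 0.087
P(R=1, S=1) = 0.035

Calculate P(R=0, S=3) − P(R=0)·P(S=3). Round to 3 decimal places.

0.011

P(R=0) = 0.087 + 0.075 + 0.061 + 0.080 = 0.303.
P(S=3) = 0.080 + 0.054 + 0.087 + 0.008 = 0.229.
P(R=0, S=3) − P(R=0)P(S=3) = 0.080 − 0.303×0.229 = 0.011.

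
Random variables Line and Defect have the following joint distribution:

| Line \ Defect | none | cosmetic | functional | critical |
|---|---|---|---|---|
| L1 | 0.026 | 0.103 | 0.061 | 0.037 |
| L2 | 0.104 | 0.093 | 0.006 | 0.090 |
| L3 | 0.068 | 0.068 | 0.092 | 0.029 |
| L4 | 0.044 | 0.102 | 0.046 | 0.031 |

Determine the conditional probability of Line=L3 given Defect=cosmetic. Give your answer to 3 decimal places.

P(Defect=cosmetic) = 0.103 + 0.093 + 0.068 + 0.102 = 0.366.
P(Line=L3 | Defect=cosmetic) = 0.068/0.366 = 0.186.

0.186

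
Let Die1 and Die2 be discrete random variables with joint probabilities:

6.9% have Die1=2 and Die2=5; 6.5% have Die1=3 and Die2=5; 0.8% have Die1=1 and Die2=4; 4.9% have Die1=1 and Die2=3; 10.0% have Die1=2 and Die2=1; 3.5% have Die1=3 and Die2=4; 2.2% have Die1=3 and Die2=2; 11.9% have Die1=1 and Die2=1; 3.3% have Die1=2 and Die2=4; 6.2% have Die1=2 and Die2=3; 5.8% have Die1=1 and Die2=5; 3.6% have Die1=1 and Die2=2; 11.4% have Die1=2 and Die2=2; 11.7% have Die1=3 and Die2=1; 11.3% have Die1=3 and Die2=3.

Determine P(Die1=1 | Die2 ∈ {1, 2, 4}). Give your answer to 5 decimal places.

P(Die2=1) = 0.119 + 0.100 + 0.117 = 0.336.
P(Die2=2) = 0.036 + 0.114 + 0.022 = 0.172.
P(Die2=4) = 0.008 + 0.033 + 0.035 = 0.076.
P(Die2 ∈ {1, 2, 4}) = 0.336 + 0.172 + 0.076 = 0.584; P(Die1=1, Die2 ∈ {1, 2, 4}) = 0.119 + 0.036 + 0.008 = 0.163.
P(Die1=1 | Die2 ∈ {1, 2, 4}) = 0.163/0.584 = 0.27911.

0.27911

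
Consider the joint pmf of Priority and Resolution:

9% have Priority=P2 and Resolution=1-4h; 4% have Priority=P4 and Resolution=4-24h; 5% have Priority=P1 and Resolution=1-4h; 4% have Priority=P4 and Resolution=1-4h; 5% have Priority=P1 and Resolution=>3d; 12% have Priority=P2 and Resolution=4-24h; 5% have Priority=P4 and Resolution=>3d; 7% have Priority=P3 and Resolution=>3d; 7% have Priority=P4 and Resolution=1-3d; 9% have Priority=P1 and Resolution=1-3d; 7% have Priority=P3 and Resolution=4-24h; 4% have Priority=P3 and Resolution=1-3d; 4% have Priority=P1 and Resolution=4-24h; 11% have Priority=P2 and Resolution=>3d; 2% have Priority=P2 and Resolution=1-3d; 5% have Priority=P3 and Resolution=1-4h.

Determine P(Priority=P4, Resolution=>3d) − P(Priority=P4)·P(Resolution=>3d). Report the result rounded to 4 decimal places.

-0.0060

P(Priority=P4) = 0.04 + 0.04 + 0.07 + 0.05 = 0.20.
P(Resolution=>3d) = 0.05 + 0.11 + 0.07 + 0.05 = 0.28.
P(Priority=P4, Resolution=>3d) − P(Priority=P4)P(Resolution=>3d) = 0.05 − 0.20×0.28 = -0.0060.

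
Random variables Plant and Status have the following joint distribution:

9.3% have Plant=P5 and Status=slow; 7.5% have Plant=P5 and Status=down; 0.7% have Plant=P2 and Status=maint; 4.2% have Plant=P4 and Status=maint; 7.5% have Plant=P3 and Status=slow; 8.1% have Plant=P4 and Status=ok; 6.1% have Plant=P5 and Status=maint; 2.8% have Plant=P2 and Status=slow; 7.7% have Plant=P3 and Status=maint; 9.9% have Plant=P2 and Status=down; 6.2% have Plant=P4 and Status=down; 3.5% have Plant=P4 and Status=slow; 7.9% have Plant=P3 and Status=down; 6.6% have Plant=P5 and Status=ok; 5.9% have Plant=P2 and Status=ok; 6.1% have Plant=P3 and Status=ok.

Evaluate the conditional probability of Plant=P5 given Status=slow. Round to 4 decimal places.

0.4026

P(Status=slow) = 0.028 + 0.075 + 0.035 + 0.093 = 0.231.
P(Plant=P5 | Status=slow) = 0.093/0.231 = 0.4026.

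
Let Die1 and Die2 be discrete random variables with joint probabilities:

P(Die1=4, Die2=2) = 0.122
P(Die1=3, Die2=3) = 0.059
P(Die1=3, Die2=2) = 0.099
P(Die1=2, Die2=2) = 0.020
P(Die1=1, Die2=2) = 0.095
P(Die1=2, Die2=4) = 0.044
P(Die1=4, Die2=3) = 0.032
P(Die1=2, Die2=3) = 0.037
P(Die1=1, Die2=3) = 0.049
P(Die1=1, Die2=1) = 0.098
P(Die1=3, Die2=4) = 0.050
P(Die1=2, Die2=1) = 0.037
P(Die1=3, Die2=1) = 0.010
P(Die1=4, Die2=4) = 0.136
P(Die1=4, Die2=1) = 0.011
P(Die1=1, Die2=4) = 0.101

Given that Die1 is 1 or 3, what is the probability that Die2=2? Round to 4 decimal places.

0.3458

P(Die1=1) = 0.098 + 0.095 + 0.049 + 0.101 = 0.343.
P(Die1=3) = 0.010 + 0.099 + 0.059 + 0.050 = 0.218.
P(Die1 ∈ {1, 3}) = 0.343 + 0.218 = 0.561; P(Die2=2, Die1 ∈ {1, 3}) = 0.095 + 0.099 = 0.194.
P(Die2=2 | Die1 ∈ {1, 3}) = 0.194/0.561 = 0.3458.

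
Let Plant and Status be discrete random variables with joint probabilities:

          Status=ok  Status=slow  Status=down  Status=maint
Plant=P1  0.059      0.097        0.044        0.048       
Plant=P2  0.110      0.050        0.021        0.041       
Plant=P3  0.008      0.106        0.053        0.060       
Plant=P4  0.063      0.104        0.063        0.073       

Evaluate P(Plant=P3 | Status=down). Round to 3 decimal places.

P(Status=down) = 0.044 + 0.021 + 0.053 + 0.063 = 0.181.
P(Plant=P3 | Status=down) = 0.053/0.181 = 0.293.

0.293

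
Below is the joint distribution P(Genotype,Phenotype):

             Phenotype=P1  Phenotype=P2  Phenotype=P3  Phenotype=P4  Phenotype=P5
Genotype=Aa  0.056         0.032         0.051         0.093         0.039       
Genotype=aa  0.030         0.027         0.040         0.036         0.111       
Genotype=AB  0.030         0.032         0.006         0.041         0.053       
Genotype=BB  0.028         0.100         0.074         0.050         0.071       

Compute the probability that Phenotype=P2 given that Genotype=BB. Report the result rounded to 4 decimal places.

P(Genotype=BB) = 0.028 + 0.100 + 0.074 + 0.050 + 0.071 = 0.323.
P(Phenotype=P2 | Genotype=BB) = 0.100/0.323 = 0.3096.

0.3096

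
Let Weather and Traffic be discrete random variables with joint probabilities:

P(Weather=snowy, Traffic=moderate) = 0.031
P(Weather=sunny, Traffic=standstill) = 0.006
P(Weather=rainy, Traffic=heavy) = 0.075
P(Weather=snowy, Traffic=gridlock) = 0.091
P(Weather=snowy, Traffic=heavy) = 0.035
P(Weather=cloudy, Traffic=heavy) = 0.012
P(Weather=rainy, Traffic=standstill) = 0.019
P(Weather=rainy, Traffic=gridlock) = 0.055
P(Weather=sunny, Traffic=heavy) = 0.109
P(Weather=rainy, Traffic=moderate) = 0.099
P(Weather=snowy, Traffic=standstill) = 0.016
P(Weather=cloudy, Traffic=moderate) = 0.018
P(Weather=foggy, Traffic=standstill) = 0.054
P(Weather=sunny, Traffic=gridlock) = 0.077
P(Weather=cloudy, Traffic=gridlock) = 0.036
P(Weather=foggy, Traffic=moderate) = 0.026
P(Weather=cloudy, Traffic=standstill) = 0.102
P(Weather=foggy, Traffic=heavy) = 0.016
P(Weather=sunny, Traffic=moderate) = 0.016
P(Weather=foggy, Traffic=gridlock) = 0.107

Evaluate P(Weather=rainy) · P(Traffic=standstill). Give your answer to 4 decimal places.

0.0489

P(Weather=rainy) = 0.099 + 0.075 + 0.055 + 0.019 = 0.248.
P(Traffic=standstill) = 0.006 + 0.102 + 0.019 + 0.016 + 0.054 = 0.197.
Product: 0.248 × 0.197 = 0.0489.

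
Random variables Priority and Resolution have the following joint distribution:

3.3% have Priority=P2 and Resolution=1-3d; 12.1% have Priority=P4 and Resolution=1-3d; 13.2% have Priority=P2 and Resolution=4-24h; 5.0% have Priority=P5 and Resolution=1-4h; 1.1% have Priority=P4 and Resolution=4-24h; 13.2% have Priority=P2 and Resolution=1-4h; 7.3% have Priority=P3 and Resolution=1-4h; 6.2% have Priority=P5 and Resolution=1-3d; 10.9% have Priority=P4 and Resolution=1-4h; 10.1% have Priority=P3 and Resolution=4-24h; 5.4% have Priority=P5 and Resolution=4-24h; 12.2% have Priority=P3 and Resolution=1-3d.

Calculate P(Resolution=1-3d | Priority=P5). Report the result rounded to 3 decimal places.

P(Priority=P5) = 0.050 + 0.054 + 0.062 = 0.166.
P(Resolution=1-3d | Priority=P5) = 0.062/0.166 = 0.373.

0.373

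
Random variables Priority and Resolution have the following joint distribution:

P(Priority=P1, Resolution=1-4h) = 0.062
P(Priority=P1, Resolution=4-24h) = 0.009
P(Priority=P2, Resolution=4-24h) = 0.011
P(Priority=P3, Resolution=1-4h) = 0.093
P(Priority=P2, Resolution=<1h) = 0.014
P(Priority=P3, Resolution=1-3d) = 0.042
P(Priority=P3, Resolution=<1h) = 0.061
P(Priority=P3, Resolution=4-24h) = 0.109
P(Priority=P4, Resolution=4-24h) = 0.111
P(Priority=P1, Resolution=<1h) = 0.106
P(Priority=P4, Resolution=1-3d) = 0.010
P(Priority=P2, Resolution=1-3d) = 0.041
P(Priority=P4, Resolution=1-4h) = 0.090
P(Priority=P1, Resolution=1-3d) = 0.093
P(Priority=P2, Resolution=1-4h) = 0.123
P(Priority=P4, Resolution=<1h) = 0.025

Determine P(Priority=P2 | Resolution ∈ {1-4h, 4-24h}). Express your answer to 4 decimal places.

P(Resolution=1-4h) = 0.062 + 0.123 + 0.093 + 0.090 = 0.368.
P(Resolution=4-24h) = 0.009 + 0.011 + 0.109 + 0.111 = 0.240.
P(Resolution ∈ {1-4h, 4-24h}) = 0.368 + 0.240 = 0.608; P(Priority=P2, Resolution ∈ {1-4h, 4-24h}) = 0.123 + 0.011 = 0.134.
P(Priority=P2 | Resolution ∈ {1-4h, 4-24h}) = 0.134/0.608 = 0.2204.

0.2204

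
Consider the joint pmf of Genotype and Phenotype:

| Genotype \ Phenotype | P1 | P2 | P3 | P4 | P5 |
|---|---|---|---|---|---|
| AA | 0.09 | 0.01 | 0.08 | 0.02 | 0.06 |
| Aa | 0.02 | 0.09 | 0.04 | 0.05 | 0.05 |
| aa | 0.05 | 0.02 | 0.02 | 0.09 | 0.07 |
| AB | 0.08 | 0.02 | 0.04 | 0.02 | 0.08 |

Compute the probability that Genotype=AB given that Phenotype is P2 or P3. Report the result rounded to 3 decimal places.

0.188

P(Phenotype=P2) = 0.01 + 0.09 + 0.02 + 0.02 = 0.14.
P(Phenotype=P3) = 0.08 + 0.04 + 0.02 + 0.04 = 0.18.
P(Phenotype ∈ {P2, P3}) = 0.14 + 0.18 = 0.32; P(Genotype=AB, Phenotype ∈ {P2, P3}) = 0.02 + 0.04 = 0.06.
P(Genotype=AB | Phenotype ∈ {P2, P3}) = 0.06/0.32 = 0.188.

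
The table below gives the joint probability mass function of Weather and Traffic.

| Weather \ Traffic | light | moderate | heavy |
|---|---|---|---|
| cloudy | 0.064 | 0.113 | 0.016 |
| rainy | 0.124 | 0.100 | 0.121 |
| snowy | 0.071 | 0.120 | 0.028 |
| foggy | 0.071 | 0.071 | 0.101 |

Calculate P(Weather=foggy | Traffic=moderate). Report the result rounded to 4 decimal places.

P(Traffic=moderate) = 0.113 + 0.100 + 0.120 + 0.071 = 0.404.
P(Weather=foggy | Traffic=moderate) = 0.071/0.404 = 0.1757.

0.1757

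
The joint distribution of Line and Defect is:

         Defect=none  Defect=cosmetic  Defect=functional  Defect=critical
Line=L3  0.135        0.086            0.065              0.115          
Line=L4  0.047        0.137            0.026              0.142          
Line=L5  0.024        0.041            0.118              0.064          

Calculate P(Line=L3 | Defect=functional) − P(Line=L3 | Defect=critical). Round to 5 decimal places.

P(Defect=functional) = 0.065 + 0.026 + 0.118 = 0.209; P(Line=L3 | Defect=functional) = 0.065/0.209 = 0.311005.
P(Defect=critical) = 0.115 + 0.142 + 0.064 = 0.321; P(Line=L3 | Defect=critical) = 0.115/0.321 = 0.358255.
Difference = -0.04725.

-0.04725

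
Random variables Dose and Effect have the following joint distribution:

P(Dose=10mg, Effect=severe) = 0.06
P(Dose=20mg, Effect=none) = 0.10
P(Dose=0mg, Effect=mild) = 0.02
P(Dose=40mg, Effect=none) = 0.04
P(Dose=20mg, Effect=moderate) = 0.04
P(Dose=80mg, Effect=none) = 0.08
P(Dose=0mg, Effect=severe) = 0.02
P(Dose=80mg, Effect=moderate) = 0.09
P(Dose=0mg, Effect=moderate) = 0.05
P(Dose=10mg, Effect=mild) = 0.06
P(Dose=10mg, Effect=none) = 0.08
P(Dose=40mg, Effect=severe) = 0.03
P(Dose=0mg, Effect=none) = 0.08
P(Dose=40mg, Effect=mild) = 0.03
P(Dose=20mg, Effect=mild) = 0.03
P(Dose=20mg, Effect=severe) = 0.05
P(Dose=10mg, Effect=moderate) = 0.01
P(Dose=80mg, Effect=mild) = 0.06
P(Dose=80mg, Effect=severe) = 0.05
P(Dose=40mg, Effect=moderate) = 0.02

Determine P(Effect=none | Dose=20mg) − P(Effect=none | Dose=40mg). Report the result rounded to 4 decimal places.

P(Dose=20mg) = 0.10 + 0.03 + 0.04 + 0.05 = 0.22; P(Effect=none | Dose=20mg) = 0.10/0.22 = 0.45455.
P(Dose=40mg) = 0.04 + 0.03 + 0.02 + 0.03 = 0.12; P(Effect=none | Dose=40mg) = 0.04/0.12 = 0.33333.
Difference = 0.1212.

0.1212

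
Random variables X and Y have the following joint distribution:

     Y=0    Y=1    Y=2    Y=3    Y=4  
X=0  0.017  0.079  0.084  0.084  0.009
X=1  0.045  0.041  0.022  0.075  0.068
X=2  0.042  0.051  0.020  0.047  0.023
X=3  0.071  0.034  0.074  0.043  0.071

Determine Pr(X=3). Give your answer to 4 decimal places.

0.2930

P(X=3) = 0.071 + 0.034 + 0.074 + 0.043 + 0.071 = 0.293.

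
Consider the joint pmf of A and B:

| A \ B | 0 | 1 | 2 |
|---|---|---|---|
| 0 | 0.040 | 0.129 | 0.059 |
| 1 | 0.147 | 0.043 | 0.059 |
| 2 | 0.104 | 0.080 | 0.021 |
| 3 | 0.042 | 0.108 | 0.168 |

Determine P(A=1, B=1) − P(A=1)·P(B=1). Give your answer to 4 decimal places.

P(A=1) = 0.147 + 0.043 + 0.059 = 0.249.
P(B=1) = 0.129 + 0.043 + 0.080 + 0.108 = 0.360.
P(A=1, B=1) − P(A=1)P(B=1) = 0.043 − 0.249×0.360 = -0.0466.

-0.0466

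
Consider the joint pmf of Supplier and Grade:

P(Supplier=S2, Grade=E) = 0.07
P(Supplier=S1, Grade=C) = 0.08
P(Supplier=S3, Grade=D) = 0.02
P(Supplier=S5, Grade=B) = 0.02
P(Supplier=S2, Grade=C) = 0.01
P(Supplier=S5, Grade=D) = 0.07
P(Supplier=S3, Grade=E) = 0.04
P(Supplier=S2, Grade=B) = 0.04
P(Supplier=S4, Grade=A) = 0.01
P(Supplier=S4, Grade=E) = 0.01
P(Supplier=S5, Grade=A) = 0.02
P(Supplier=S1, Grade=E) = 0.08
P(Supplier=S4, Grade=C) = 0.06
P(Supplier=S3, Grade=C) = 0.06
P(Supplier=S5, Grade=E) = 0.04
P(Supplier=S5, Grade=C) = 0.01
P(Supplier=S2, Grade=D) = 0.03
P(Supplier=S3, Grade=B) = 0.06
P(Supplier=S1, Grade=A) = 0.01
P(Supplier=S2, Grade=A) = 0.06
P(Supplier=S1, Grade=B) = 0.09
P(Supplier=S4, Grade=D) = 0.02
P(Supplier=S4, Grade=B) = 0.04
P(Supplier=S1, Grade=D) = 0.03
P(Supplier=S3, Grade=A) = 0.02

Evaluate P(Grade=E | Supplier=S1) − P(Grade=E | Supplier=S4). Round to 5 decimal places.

P(Supplier=S1) = 0.01 + 0.09 + 0.08 + 0.03 + 0.08 = 0.29; P(Grade=E | Supplier=S1) = 0.08/0.29 = 0.275862.
P(Supplier=S4) = 0.01 + 0.04 + 0.06 + 0.02 + 0.01 = 0.14; P(Grade=E | Supplier=S4) = 0.01/0.14 = 0.071429.
Difference = 0.20443.

0.20443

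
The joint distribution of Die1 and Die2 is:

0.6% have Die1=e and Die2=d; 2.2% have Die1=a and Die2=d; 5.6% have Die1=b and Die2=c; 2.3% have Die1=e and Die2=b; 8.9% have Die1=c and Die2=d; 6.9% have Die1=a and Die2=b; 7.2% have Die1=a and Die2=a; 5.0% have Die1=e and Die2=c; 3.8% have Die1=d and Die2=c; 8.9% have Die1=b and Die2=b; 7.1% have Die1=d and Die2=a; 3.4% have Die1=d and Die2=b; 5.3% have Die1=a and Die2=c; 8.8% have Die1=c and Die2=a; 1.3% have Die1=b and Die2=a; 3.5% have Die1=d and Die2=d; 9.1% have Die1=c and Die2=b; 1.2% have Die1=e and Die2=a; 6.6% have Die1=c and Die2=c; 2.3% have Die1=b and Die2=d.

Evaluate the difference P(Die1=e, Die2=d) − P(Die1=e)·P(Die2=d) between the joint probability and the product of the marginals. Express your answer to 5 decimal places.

-0.00993

P(Die1=e) = 0.012 + 0.023 + 0.050 + 0.006 = 0.091.
P(Die2=d) = 0.022 + 0.023 + 0.089 + 0.035 + 0.006 = 0.175.
P(Die1=e, Die2=d) − P(Die1=e)P(Die2=d) = 0.006 − 0.091×0.175 = -0.00993.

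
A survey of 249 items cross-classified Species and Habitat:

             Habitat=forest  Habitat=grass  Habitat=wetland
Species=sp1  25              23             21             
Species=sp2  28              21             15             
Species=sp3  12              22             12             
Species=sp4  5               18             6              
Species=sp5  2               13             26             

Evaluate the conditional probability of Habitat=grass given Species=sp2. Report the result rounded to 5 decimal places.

0.32813

Total with Species=sp2: 28 + 21 + 15 = 64.
P(Habitat=grass | Species=sp2) = 21/64 = 0.32813.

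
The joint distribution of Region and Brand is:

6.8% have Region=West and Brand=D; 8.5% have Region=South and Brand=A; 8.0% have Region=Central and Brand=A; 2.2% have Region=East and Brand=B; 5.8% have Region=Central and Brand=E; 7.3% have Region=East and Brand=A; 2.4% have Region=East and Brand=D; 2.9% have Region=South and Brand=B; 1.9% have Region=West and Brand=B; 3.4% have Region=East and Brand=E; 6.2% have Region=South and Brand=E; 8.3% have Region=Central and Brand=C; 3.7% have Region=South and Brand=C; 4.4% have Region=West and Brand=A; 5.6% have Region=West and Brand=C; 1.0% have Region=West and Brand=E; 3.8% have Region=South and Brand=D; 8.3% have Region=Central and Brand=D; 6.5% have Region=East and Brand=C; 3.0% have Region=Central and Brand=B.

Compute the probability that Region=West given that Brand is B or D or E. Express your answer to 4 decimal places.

0.2034

P(Brand=B) = 0.029 + 0.022 + 0.019 + 0.030 = 0.100.
P(Brand=D) = 0.038 + 0.024 + 0.068 + 0.083 = 0.213.
P(Brand=E) = 0.062 + 0.034 + 0.010 + 0.058 = 0.164.
P(Brand ∈ {B, D, E}) = 0.100 + 0.213 + 0.164 = 0.477; P(Region=West, Brand ∈ {B, D, E}) = 0.019 + 0.068 + 0.010 = 0.097.
P(Region=West | Brand ∈ {B, D, E}) = 0.097/0.477 = 0.2034.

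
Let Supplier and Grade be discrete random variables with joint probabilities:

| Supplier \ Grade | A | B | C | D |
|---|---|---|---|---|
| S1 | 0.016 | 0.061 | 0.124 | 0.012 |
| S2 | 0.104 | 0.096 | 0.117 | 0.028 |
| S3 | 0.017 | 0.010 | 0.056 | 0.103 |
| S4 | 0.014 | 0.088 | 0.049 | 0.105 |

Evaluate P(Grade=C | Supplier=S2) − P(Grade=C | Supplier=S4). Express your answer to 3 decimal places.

0.148

P(Supplier=S2) = 0.104 + 0.096 + 0.117 + 0.028 = 0.345; P(Grade=C | Supplier=S2) = 0.117/0.345 = 0.3391.
P(Supplier=S4) = 0.014 + 0.088 + 0.049 + 0.105 = 0.256; P(Grade=C | Supplier=S4) = 0.049/0.256 = 0.1914.
Difference = 0.148.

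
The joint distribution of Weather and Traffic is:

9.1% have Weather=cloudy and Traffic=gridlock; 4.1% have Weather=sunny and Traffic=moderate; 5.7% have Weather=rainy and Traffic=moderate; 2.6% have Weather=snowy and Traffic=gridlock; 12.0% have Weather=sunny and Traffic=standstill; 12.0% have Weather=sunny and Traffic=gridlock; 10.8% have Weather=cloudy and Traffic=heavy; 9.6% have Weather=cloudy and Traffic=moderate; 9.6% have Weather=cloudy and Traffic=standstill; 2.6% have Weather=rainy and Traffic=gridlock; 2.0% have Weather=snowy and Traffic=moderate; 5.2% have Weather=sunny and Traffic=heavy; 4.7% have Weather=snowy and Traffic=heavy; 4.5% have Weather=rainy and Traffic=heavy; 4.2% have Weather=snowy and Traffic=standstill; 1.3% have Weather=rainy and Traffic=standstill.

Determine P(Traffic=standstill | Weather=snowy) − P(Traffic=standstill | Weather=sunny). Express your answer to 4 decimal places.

P(Weather=snowy) = 0.020 + 0.047 + 0.026 + 0.042 = 0.135; P(Traffic=standstill | Weather=snowy) = 0.042/0.135 = 0.31111.
P(Weather=sunny) = 0.041 + 0.052 + 0.120 + 0.120 = 0.333; P(Traffic=standstill | Weather=sunny) = 0.120/0.333 = 0.36036.
Difference = -0.0492.

-0.0492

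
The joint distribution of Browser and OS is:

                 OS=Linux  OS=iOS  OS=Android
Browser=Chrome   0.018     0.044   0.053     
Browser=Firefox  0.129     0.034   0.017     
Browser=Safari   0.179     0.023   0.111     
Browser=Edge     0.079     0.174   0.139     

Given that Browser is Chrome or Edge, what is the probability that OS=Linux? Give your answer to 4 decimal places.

0.1913

P(Browser=Chrome) = 0.018 + 0.044 + 0.053 = 0.115.
P(Browser=Edge) = 0.079 + 0.174 + 0.139 = 0.392.
P(Browser ∈ {Chrome, Edge}) = 0.115 + 0.392 = 0.507; P(OS=Linux, Browser ∈ {Chrome, Edge}) = 0.018 + 0.079 = 0.097.
P(OS=Linux | Browser ∈ {Chrome, Edge}) = 0.097/0.507 = 0.1913.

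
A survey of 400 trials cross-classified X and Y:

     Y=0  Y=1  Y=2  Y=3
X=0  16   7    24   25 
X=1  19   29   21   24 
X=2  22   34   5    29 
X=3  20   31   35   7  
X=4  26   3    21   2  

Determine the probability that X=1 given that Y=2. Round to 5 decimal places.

0.19811

Total with Y=2: 24 + 21 + 5 + 35 + 21 = 106.
P(X=1 | Y=2) = 21/106 = 0.19811.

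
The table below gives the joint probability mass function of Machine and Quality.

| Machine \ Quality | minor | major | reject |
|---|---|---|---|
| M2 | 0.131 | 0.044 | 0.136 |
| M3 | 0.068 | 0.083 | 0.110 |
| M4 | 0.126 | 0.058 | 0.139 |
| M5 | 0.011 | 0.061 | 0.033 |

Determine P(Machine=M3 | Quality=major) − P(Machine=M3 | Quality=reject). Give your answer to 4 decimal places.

P(Quality=major) = 0.044 + 0.083 + 0.058 + 0.061 = 0.246; P(Machine=M3 | Quality=major) = 0.083/0.246 = 0.33740.
P(Quality=reject) = 0.136 + 0.110 + 0.139 + 0.033 = 0.418; P(Machine=M3 | Quality=reject) = 0.110/0.418 = 0.26316.
Difference = 0.0742.

0.0742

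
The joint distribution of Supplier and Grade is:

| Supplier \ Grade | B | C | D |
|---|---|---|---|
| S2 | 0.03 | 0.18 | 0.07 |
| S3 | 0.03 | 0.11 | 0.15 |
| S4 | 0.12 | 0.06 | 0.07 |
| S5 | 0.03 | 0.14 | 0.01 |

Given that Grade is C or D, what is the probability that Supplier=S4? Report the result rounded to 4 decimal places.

P(Grade=C) = 0.18 + 0.11 + 0.06 + 0.14 = 0.49.
P(Grade=D) = 0.07 + 0.15 + 0.07 + 0.01 = 0.30.
P(Grade ∈ {C, D}) = 0.49 + 0.30 = 0.79; P(Supplier=S4, Grade ∈ {C, D}) = 0.06 + 0.07 = 0.13.
P(Supplier=S4 | Grade ∈ {C, D}) = 0.13/0.79 = 0.1646.

0.1646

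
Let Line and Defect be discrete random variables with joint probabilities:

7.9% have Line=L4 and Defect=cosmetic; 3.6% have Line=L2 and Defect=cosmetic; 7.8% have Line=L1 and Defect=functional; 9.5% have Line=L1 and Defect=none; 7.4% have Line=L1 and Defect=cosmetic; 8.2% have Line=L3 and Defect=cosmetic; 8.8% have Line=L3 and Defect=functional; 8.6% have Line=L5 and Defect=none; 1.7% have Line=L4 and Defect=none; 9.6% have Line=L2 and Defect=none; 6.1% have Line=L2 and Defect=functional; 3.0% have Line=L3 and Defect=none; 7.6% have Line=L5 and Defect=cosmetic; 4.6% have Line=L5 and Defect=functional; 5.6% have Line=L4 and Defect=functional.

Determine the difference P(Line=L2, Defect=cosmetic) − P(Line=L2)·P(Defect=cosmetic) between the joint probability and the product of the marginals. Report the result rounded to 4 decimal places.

-0.0310

P(Line=L2) = 0.096 + 0.036 + 0.061 = 0.193.
P(Defect=cosmetic) = 0.074 + 0.036 + 0.082 + 0.079 + 0.076 = 0.347.
P(Line=L2, Defect=cosmetic) − P(Line=L2)P(Defect=cosmetic) = 0.036 − 0.193×0.347 = -0.0310.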